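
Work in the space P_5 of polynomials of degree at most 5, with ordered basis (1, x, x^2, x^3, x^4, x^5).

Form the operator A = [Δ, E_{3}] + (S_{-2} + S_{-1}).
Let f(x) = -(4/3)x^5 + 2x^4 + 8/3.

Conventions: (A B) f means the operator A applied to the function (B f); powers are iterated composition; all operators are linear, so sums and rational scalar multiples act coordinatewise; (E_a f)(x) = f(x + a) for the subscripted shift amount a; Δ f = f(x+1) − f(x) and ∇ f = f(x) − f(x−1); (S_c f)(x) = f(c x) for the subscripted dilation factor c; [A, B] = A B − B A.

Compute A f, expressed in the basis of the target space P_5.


E_{3} f = -(4/3)x^5 - 18x^4 - 96x^3 - 252x^2 - 324x - 478/3
Δ E_{3} f = -(20/3)x^4 - (256/3)x^3 - (1228/3)x^2 - (2612/3)x - 2074/3
Δ f = -(20/3)x^4 - (16/3)x^3 - (4/3)x^2 + (4/3)x + 2/3
E_{3} Δ f = -(20/3)x^4 - (256/3)x^3 - (1228/3)x^2 - (2612/3)x - 2074/3
[Δ, E_{3}] f = 0
S_{-2} f = (128/3)x^5 + 32x^4 + 8/3
S_{-1} f = (4/3)x^5 + 2x^4 + 8/3
(S_{-2} + S_{-1}) f = 44x^5 + 34x^4 + 16/3
([Δ, E_{3}] + (S_{-2} + S_{-1})) f = 44x^5 + 34x^4 + 16/3

the image equals g(x) = 44x^5 + 34x^4 + 16/3


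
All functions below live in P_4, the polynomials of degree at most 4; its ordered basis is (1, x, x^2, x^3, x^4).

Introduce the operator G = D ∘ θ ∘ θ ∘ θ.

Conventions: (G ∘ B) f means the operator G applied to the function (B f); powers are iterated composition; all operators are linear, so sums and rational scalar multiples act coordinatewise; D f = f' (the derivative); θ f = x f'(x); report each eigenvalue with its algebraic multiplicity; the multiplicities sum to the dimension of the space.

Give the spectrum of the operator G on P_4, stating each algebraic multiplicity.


λ = 0 (multiplicity 5)

image of 1: 0
image of x: 1
image of x^2: 16x
image of x^3: 81x^2
image of x^4: 256x^3
the matrix is upper triangular; its diagonal is (0, 0, 0, 0, 0)
for a triangular matrix the eigenvalues are the diagonal entries, with algebraic multiplicity their repetition count


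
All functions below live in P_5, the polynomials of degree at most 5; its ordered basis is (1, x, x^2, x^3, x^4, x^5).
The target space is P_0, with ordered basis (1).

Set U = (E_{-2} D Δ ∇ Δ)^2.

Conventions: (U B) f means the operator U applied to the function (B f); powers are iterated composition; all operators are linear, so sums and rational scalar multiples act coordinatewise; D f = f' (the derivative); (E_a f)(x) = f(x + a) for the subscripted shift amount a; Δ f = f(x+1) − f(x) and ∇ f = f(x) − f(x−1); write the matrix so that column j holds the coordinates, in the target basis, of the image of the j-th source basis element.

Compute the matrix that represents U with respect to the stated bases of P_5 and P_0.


image of 1: 0
image of x: 0
image of x^2: 0
image of x^3: 0
image of x^4: 0
image of x^5: 0
each image's coordinates form column j of the matrix

the matrix is [[0, 0, 0, 0, 0, 0]] (rows listed top to bottom)


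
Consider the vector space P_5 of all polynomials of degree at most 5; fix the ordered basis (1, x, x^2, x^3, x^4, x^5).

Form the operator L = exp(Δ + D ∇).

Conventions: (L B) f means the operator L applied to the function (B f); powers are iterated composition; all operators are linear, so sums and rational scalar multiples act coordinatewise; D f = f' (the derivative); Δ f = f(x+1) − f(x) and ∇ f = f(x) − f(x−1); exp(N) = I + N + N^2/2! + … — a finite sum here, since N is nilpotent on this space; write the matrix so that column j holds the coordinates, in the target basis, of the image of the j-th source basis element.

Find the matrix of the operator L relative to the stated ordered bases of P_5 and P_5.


image of 1: 1
image of x: x + 1
image of x^2: x^2 + 2x + 4
image of x^3: x^3 + 3x^2 + 12x + 8
image of x^4: x^4 + 4x^3 + 24x^2 + 32x + 43
image of x^5: x^5 + 5x^4 + 40x^3 + 80x^2 + 215x + 107
each image's coordinates form column j of the matrix

the matrix is [[1, 1, 4, 8, 43, 107]; [0, 1, 2, 12, 32, 215]; [0, 0, 1, 3, 24, 80]; [0, 0, 0, 1, 4, 40]; [0, 0, 0, 0, 1, 5]; [0, 0, 0, 0, 0, 1]] (rows listed top to bottom)


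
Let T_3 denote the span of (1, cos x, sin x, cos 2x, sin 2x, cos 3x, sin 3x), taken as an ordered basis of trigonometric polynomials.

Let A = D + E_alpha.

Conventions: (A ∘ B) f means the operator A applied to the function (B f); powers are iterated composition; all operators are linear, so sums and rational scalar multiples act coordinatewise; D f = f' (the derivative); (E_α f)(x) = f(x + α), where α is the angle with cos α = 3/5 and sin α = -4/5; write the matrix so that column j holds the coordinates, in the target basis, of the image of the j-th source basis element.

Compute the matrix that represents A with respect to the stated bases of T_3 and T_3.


image of 1: 1
image of cos x: (3/5)cos x - (1/5)sin x
image of sin x: (1/5)cos x + (3/5)sin x
image of cos 2x: -(7/25)cos 2x - (26/25)sin 2x
image of sin 2x: (26/25)cos 2x - (7/25)sin 2x
image of cos 3x: -(117/125)cos 3x - (331/125)sin 3x
image of sin 3x: (331/125)cos 3x - (117/125)sin 3x
each image's coordinates form column j of the matrix

the matrix is [[1, 0, 0, 0, 0, 0, 0]; [0, 3/5, 1/5, 0, 0, 0, 0]; [0, -1/5, 3/5, 0, 0, 0, 0]; [0, 0, 0, -7/25, 26/25, 0, 0]; [0, 0, 0, -26/25, -7/25, 0, 0]; [0, 0, 0, 0, 0, -117/125, 331/125]; [0, 0, 0, 0, 0, -331/125, -117/125]] (rows listed top to bottom)


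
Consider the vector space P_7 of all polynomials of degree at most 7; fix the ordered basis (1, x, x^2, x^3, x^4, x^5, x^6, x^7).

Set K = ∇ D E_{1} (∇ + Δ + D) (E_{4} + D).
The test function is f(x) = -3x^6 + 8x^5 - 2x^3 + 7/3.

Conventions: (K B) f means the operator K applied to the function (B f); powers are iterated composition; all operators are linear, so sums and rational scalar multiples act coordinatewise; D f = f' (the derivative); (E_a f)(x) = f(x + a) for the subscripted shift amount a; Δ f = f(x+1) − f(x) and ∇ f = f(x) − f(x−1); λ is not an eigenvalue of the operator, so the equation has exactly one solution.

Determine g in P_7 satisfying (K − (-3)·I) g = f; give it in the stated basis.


write g with unknown coordinates in the stated basis and equate coefficients in (K − (-3)·I) g = f
solving from the highest basis element down gives g = -x^6 + (8/3)x^5 + (358/3)x^3 + 1820x^2 + 6000x + 67193/9
check: K g = -360x^3 - 5460x^2 - 18000x - 67186/3
so K g − (-3)·g = -3x^6 + 8x^5 - 2x^3 + 7/3 = f ✓

the result is g(x) = -x^6 + (8/3)x^5 + (358/3)x^3 + 1820x^2 + 6000x + 67193/9


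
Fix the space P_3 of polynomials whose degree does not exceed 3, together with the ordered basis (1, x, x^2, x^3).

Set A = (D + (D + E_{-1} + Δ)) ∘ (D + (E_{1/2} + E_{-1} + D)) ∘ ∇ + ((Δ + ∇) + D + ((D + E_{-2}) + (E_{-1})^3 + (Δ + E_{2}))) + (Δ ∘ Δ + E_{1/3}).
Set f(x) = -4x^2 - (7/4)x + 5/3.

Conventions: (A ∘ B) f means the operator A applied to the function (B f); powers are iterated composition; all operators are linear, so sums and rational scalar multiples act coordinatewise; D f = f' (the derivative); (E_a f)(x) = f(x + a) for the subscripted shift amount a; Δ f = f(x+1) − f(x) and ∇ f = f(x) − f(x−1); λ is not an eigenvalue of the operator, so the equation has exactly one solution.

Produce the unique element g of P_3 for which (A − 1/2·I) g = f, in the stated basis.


write g with unknown coordinates in the stated basis and equate coefficients in (A − 1/2·I) g = f
solving from the highest basis element down gives g = -(8/7)x^2 + (685/294)x + 7303/1029
check: A g = -(32/7)x^2 - (86/147)x + 10733/2058
so A g − 1/2·g = -4x^2 - (7/4)x + 5/3 = f ✓

the image equals g(x) = -(8/7)x^2 + (685/294)x + 7303/1029


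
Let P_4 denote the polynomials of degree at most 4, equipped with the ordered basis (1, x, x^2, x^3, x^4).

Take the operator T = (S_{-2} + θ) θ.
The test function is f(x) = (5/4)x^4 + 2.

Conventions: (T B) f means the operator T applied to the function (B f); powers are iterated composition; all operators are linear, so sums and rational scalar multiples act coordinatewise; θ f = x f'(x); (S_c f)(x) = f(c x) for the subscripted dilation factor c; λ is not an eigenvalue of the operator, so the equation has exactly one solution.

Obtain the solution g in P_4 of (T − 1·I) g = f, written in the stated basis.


the image equals g(x) = (5/316)x^4 - 2

write g with unknown coordinates in the stated basis and equate coefficients in (T − 1·I) g = f
solving from the highest basis element down gives g = (5/316)x^4 - 2
check: T g = (100/79)x^4
so T g − 1·g = (5/4)x^4 + 2 = f ✓


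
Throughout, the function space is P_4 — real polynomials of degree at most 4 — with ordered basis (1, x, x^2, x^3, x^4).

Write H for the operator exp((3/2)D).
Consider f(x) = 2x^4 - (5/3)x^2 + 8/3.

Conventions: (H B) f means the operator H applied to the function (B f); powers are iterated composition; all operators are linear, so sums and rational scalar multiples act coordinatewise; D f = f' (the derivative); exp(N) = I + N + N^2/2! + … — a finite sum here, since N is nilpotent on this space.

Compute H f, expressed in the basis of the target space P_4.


order-1 term: 12x^3 - 5x
order-2 term: 27x^2 - 15/4
order-3 term: 27x
order-4 term: 81/8
the series for exp((3/2)D) f terminates at order 4
exp((3/2)D) f = 2x^4 + 12x^3 + (76/3)x^2 + 22x + 217/24

g(x) = 2x^4 + 12x^3 + (76/3)x^2 + 22x + 217/24


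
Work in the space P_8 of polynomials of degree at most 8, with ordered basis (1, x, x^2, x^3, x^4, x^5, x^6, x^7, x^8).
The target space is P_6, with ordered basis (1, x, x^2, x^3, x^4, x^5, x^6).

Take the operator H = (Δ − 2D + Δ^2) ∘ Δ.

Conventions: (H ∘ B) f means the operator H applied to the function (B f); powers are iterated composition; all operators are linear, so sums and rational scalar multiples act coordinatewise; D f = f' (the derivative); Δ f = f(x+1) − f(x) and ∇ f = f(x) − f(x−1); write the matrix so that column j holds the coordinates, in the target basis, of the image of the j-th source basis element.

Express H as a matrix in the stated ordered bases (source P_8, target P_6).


the matrix is [[0, 0, -2, 6, 42, 170, 590, 1918, 6034]; [0, 0, 0, -6, 24, 210, 1020, 4130, 15344]; [0, 0, 0, 0, -12, 60, 630, 3570, 16520]; [0, 0, 0, 0, 0, -20, 120, 1470, 9520]; [0, 0, 0, 0, 0, 0, -30, 210, 2940]; [0, 0, 0, 0, 0, 0, 0, -42, 336]; [0, 0, 0, 0, 0, 0, 0, 0, -56]] (rows listed top to bottom)

image of 1: 0
image of x: 0
image of x^2: -2
image of x^3: -6x + 6
image of x^4: -12x^2 + 24x + 42
image of x^5: -20x^3 + 60x^2 + 210x + 170
image of x^6: -30x^4 + 120x^3 + 630x^2 + 1020x + 590
image of x^7: -42x^5 + 210x^4 + 1470x^3 + 3570x^2 + 4130x + 1918
image of x^8: -56x^6 + 336x^5 + 2940x^4 + 9520x^3 + 16520x^2 + 15344x + 6034
each image's coordinates form column j of the matrix


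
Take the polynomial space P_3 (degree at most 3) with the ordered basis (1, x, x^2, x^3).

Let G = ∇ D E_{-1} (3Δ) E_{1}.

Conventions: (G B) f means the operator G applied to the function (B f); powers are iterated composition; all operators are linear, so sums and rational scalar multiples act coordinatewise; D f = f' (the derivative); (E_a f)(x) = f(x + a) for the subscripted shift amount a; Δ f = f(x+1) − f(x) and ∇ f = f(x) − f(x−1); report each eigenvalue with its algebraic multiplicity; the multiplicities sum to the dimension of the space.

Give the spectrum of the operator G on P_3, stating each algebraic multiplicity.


λ = 0 (multiplicity 4)

image of 1: 0
image of x: 0
image of x^2: 0
image of x^3: 18
the matrix is upper triangular; its diagonal is (0, 0, 0, 0)
for a triangular matrix the eigenvalues are the diagonal entries, with algebraic multiplicity their repetition count


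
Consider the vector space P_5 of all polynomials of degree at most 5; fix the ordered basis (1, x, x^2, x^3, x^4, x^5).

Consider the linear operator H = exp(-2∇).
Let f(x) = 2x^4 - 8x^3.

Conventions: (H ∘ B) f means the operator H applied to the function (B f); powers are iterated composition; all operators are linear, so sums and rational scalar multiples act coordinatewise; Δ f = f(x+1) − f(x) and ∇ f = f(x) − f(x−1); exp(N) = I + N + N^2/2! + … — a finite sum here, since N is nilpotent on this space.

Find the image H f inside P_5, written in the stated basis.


order-1 term: -16x^3 + 72x^2 - 64x + 20
order-2 term: 48x^2 - 192x + 152
order-3 term: -64x + 160
order-4 term: 32
the series for exp(-2∇) f terminates at order 4
exp(-2∇) f = 2x^4 - 24x^3 + 120x^2 - 320x + 364

g(x) = 2x^4 - 24x^3 + 120x^2 - 320x + 364


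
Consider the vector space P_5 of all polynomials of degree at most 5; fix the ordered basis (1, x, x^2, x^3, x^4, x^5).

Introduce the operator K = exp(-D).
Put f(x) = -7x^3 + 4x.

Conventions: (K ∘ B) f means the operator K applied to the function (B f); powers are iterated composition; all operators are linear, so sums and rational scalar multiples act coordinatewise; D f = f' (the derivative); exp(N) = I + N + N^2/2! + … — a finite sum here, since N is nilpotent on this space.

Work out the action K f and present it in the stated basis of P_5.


order-1 term: 21x^2 - 4
order-2 term: -21x
order-3 term: 7
the series for exp(-D) f terminates at order 3
exp(-D) f = -7x^3 + 21x^2 - 17x + 3

the image equals g(x) = -7x^3 + 21x^2 - 17x + 3


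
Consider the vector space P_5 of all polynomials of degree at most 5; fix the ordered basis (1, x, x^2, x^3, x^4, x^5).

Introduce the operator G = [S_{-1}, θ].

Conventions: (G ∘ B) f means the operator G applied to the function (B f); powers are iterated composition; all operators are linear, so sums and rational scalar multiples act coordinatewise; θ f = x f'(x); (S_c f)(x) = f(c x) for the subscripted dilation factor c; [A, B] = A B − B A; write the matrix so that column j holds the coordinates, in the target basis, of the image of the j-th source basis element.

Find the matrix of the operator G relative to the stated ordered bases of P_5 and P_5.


the matrix is [[0, 0, 0, 0, 0, 0]; [0, 0, 0, 0, 0, 0]; [0, 0, 0, 0, 0, 0]; [0, 0, 0, 0, 0, 0]; [0, 0, 0, 0, 0, 0]; [0, 0, 0, 0, 0, 0]] (rows listed top to bottom)

image of 1: 0
image of x: 0
image of x^2: 0
image of x^3: 0
image of x^4: 0
image of x^5: 0
each image's coordinates form column j of the matrix


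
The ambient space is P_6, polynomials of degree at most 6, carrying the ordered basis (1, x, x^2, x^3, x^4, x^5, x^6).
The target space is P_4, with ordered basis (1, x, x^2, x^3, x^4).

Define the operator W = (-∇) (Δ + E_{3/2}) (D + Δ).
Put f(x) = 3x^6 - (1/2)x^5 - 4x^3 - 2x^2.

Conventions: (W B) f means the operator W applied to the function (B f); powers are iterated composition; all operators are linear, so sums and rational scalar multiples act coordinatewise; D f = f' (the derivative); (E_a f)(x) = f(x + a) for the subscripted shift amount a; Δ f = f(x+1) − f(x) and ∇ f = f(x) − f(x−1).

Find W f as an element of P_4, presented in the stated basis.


D f = 18x^5 - (5/2)x^4 - 12x^2 - 4x
Δ f = 18x^5 + (85/2)x^4 + 55x^3 + 28x^2 - (1/2)x - 7/2
(D + Δ) f = 36x^5 + 40x^4 + 55x^3 + 16x^2 - (9/2)x - 7/2
Δ (D + Δ) f = 180x^4 + 520x^3 + 765x^2 + 537x + 285/2
E_{3/2} (D + Δ) f = 36x^5 + 310x^4 + 1105x^3 + (4037/2)x^2 + 1866x + 2749/4
(Δ + E_{3/2}) (D + Δ) f = 36x^5 + 490x^4 + 1625x^3 + (5567/2)x^2 + 2403x + 3319/4
∇ (Δ + E_{3/2}) (D + Δ) f = 180x^4 + 1600x^3 + 2295x^2 + 2472x + 1581/2
(-∇) (Δ + E_{3/2}) (D + Δ) f = -180x^4 - 1600x^3 - 2295x^2 - 2472x - 1581/2

g(x) = -180x^4 - 1600x^3 - 2295x^2 - 2472x - 1581/2


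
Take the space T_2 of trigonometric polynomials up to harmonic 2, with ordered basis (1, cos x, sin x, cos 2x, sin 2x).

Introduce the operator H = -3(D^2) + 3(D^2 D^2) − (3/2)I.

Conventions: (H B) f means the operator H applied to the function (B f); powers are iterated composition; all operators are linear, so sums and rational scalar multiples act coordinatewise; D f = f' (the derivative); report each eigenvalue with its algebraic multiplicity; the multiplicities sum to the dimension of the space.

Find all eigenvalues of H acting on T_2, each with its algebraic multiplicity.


λ = -3/2 (multiplicity 1), λ = 9/2 (multiplicity 2), λ = 117/2 (multiplicity 2)

image of 1: -3/2
image of cos x: (9/2)cos x
image of sin x: (9/2)sin x
image of cos 2x: (117/2)cos 2x
image of sin 2x: (117/2)sin 2x
the matrix is diagonal; its diagonal is (-3/2, 9/2, 9/2, 117/2, 117/2)
for a triangular matrix the eigenvalues are the diagonal entries, with algebraic multiplicity their repetition count


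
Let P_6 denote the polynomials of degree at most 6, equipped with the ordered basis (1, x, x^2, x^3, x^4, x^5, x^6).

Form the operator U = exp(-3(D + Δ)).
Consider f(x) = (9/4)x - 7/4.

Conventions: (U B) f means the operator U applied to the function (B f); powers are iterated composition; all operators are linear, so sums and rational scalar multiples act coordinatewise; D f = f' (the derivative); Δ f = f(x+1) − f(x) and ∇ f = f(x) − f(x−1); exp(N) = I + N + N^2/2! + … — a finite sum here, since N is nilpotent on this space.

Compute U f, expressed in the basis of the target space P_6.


order-1 term: -27/2
the series for exp(-3(D + Δ)) f terminates at order 1
exp(-3(D + Δ)) f = (9/4)x - 61/4

the image equals g(x) = (9/4)x - 61/4


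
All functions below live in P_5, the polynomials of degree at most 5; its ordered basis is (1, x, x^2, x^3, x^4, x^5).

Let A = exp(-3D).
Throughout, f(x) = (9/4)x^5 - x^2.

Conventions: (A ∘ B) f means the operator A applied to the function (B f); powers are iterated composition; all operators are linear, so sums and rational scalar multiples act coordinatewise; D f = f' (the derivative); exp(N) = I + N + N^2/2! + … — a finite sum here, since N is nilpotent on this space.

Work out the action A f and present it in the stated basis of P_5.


order-1 term: -(135/4)x^4 + 6x
order-2 term: (405/2)x^3 - 9
order-3 term: -(1215/2)x^2
order-4 term: (3645/4)x
order-5 term: -2187/4
the series for exp(-3D) f terminates at order 5
exp(-3D) f = (9/4)x^5 - (135/4)x^4 + (405/2)x^3 - (1217/2)x^2 + (3669/4)x - 2223/4

g(x) = (9/4)x^5 - (135/4)x^4 + (405/2)x^3 - (1217/2)x^2 + (3669/4)x - 2223/4


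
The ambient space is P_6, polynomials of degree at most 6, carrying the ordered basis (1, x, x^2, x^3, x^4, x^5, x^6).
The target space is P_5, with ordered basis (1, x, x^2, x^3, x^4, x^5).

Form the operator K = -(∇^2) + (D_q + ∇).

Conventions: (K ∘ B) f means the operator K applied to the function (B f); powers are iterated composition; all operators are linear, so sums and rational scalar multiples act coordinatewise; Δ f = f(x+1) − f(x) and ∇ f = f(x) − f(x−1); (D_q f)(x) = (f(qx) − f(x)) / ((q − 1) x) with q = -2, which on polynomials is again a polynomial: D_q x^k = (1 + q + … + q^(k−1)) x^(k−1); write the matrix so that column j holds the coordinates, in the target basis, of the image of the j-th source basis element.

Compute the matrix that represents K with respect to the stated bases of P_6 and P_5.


the matrix is [[0, 2, -3, 7, -15, 31, -63]; [0, 0, 1, -9, 28, -75, 186]; [0, 0, 0, 6, -18, 70, -225]; [0, 0, 0, 0, -1, -30, 140]; [0, 0, 0, 0, 0, 16, -45]; [0, 0, 0, 0, 0, 0, -15]] (rows listed top to bottom)

image of 1: 0
image of x: 2
image of x^2: x - 3
image of x^3: 6x^2 - 9x + 7
image of x^4: -x^3 - 18x^2 + 28x - 15
image of x^5: 16x^4 - 30x^3 + 70x^2 - 75x + 31
image of x^6: -15x^5 - 45x^4 + 140x^3 - 225x^2 + 186x - 63
each image's coordinates form column j of the matrix


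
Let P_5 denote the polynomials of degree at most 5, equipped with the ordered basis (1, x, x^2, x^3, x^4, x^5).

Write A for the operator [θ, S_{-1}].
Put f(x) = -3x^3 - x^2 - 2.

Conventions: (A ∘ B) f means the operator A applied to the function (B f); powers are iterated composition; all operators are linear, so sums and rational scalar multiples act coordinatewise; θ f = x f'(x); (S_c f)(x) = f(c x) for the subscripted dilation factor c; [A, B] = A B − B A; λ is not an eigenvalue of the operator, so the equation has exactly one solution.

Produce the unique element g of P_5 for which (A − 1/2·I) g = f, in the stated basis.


write g with unknown coordinates in the stated basis and equate coefficients in (A − 1/2·I) g = f
solving from the highest basis element down gives g = 6x^3 + 2x^2 + 4
check: A g = 0
so A g − 1/2·g = -3x^3 - x^2 - 2 = f ✓

g(x) = 6x^3 + 2x^2 + 4


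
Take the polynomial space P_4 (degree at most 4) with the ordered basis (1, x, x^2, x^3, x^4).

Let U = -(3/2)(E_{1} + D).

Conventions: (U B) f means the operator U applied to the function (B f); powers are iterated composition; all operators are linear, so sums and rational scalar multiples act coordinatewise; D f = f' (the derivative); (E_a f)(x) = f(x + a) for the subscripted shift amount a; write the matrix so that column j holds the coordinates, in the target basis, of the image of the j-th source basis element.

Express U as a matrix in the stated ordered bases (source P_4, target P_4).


image of 1: -3/2
image of x: -(3/2)x - 3
image of x^2: -(3/2)x^2 - 6x - 3/2
image of x^3: -(3/2)x^3 - 9x^2 - (9/2)x - 3/2
image of x^4: -(3/2)x^4 - 12x^3 - 9x^2 - 6x - 3/2
each image's coordinates form column j of the matrix

the matrix is [[-3/2, -3, -3/2, -3/2, -3/2]; [0, -3/2, -6, -9/2, -6]; [0, 0, -3/2, -9, -9]; [0, 0, 0, -3/2, -12]; [0, 0, 0, 0, -3/2]] (rows listed top to bottom)


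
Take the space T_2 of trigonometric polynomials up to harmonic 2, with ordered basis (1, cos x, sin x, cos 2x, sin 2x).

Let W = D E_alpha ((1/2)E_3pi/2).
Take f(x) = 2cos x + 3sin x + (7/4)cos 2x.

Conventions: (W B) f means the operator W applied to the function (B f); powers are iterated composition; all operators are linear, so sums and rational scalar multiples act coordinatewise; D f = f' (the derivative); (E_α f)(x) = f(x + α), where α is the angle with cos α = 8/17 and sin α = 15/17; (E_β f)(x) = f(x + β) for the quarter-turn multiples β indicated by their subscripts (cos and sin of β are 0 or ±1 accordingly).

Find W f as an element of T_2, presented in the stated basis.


E_3pi/2 f = -3cos x + 2sin x - (7/4)cos 2x
((1/2)E_3pi/2) f = -(3/2)cos x + sin x - (7/8)cos 2x
E_alpha ((1/2)E_3pi/2) f = (3/17)cos x + (61/34)sin x + (1127/2312)cos 2x + (210/289)sin 2x
D E_alpha ((1/2)E_3pi/2) f = (61/34)cos x - (3/17)sin x + (420/289)cos 2x - (1127/1156)sin 2x

the image equals g(x) = (61/34)cos x - (3/17)sin x + (420/289)cos 2x - (1127/1156)sin 2x


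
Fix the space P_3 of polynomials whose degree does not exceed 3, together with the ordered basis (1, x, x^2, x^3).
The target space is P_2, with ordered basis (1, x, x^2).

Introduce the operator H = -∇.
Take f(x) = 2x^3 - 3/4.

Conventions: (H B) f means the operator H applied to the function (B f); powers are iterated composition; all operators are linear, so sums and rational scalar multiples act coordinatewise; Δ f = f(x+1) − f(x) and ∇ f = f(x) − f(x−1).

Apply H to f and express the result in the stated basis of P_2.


∇ f = 6x^2 - 6x + 2
(-∇) f = -6x^2 + 6x - 2

the image equals g(x) = -6x^2 + 6x - 2


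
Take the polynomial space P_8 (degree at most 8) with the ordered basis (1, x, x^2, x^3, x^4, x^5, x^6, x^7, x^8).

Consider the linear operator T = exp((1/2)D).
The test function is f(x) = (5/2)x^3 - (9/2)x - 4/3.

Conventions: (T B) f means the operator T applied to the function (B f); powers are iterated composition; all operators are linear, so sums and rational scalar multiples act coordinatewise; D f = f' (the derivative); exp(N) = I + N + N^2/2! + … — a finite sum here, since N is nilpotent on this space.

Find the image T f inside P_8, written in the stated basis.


order-1 term: (15/4)x^2 - 9/4
order-2 term: (15/8)x
order-3 term: 5/16
the series for exp((1/2)D) f terminates at order 3
exp((1/2)D) f = (5/2)x^3 + (15/4)x^2 - (21/8)x - 157/48

the image equals g(x) = (5/2)x^3 + (15/4)x^2 - (21/8)x - 157/48


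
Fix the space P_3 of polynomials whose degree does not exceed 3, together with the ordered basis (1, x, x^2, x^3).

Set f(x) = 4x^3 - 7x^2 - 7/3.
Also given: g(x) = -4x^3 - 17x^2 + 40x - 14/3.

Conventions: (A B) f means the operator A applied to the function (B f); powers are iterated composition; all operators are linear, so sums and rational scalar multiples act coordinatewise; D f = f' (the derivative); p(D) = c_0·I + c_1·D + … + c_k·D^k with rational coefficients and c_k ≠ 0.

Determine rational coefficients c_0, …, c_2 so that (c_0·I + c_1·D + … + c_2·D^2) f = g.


D^0 f = 4x^3 - 7x^2 - 7/3
D^1 f = 12x^2 - 14x
D^2 f = 24x - 14
matching coefficients of g against c_0 f + c_1 Df + … from the top degree down determines the c_i
solution: c_0 = -1, c_1 = -2, c_2 = 1/2

c_0 = -1, c_1 = -2, c_2 = 1/2


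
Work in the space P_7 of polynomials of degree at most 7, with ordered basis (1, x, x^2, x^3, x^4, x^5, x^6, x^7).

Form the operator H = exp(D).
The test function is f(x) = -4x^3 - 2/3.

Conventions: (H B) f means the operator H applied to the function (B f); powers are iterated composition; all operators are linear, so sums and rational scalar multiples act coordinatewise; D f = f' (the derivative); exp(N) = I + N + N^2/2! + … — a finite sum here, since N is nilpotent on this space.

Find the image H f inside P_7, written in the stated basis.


order-1 term: -12x^2
order-2 term: -12x
order-3 term: -4
the series for exp(D) f terminates at order 3
exp(D) f = -4x^3 - 12x^2 - 12x - 14/3

g(x) = -4x^3 - 12x^2 - 12x - 14/3


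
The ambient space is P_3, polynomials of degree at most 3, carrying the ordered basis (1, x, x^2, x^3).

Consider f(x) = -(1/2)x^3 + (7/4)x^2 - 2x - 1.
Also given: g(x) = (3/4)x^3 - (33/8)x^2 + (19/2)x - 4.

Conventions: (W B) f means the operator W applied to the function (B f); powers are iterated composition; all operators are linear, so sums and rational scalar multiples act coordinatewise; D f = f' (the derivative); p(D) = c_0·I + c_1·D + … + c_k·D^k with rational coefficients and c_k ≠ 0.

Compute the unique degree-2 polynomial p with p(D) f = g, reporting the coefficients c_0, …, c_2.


p(D) = -(3/2)·I + D − D^2, i.e. c_0 = -3/2, c_1 = 1, c_2 = -1

D^0 f = -(1/2)x^3 + (7/4)x^2 - 2x - 1
D^1 f = -(3/2)x^2 + (7/2)x - 2
D^2 f = -3x + 7/2
matching coefficients of g against c_0 f + c_1 Df + … from the top degree down determines the c_i
solution: c_0 = -3/2, c_1 = 1, c_2 = -1


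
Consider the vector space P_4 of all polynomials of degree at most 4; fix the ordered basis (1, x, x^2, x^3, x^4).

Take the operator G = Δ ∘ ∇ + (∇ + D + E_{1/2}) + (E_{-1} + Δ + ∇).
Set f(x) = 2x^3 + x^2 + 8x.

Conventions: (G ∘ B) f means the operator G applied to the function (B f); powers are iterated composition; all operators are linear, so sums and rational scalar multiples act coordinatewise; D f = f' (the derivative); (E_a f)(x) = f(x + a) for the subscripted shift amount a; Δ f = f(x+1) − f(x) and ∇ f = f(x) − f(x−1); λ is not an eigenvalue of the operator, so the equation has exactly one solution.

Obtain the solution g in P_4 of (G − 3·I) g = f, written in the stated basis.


the result is g(x) = -2x^3 - 22x^2 - (351/2)x - 668

write g with unknown coordinates in the stated basis and equate coefficients in (G − 3·I) g = f
solving from the highest basis element down gives g = -2x^3 - 22x^2 - (351/2)x - 668
check: G g = -4x^3 - 65x^2 - (1037/2)x - 2004
so G g − 3·g = 2x^3 + x^2 + 8x = f ✓


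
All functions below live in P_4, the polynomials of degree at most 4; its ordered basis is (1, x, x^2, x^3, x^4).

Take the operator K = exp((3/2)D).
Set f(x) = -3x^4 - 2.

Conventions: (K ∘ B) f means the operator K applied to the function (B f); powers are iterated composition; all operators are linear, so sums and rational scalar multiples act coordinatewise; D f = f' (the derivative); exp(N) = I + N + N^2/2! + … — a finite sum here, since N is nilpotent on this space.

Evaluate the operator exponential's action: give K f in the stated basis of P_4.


order-1 term: -18x^3
order-2 term: -(81/2)x^2
order-3 term: -(81/2)x
order-4 term: -243/16
the series for exp((3/2)D) f terminates at order 4
exp((3/2)D) f = -3x^4 - 18x^3 - (81/2)x^2 - (81/2)x - 275/16

g(x) = -3x^4 - 18x^3 - (81/2)x^2 - (81/2)x - 275/16


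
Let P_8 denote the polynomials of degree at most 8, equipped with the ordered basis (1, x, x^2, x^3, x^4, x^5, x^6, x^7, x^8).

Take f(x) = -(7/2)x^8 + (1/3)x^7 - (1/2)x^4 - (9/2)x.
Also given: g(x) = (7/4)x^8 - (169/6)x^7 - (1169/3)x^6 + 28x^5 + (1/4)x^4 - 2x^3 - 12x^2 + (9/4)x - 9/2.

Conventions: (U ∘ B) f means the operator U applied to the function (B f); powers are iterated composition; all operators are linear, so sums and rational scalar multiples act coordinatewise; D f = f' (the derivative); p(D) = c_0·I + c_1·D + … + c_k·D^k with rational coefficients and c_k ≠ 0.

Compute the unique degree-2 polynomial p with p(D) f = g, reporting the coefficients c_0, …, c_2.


c_0 = -1/2, c_1 = 1, c_2 = 2

D^0 f = -(7/2)x^8 + (1/3)x^7 - (1/2)x^4 - (9/2)x
D^1 f = -28x^7 + (7/3)x^6 - 2x^3 - 9/2
D^2 f = -196x^6 + 14x^5 - 6x^2
matching coefficients of g against c_0 f + c_1 Df + … from the top degree down determines the c_i
solution: c_0 = -1/2, c_1 = 1, c_2 = 2


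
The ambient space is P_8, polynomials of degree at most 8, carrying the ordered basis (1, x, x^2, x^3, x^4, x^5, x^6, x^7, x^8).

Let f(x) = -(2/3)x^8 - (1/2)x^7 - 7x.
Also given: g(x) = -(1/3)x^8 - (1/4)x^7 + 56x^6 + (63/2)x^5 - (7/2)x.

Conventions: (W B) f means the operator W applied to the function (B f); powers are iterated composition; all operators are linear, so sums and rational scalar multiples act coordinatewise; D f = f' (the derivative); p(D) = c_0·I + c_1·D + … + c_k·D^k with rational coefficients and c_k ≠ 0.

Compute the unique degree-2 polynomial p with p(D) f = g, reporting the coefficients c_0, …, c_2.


c_0 = 1/2, c_1 = 0, c_2 = -3/2

D^0 f = -(2/3)x^8 - (1/2)x^7 - 7x
D^1 f = -(16/3)x^7 - (7/2)x^6 - 7
D^2 f = -(112/3)x^6 - 21x^5
matching coefficients of g against c_0 f + c_1 Df + … from the top degree down determines the c_i
solution: c_0 = 1/2, c_1 = 0, c_2 = -3/2


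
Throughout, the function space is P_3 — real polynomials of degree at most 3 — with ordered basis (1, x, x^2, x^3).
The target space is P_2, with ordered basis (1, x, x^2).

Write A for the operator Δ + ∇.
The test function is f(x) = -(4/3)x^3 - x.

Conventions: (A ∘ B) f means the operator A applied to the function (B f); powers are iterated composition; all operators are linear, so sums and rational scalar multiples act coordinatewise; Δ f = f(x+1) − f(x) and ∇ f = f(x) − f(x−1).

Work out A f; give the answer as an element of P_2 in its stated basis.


Δ f = -4x^2 - 4x - 7/3
∇ f = -4x^2 + 4x - 7/3
(Δ + ∇) f = -8x^2 - 14/3

the image equals g(x) = -8x^2 - 14/3


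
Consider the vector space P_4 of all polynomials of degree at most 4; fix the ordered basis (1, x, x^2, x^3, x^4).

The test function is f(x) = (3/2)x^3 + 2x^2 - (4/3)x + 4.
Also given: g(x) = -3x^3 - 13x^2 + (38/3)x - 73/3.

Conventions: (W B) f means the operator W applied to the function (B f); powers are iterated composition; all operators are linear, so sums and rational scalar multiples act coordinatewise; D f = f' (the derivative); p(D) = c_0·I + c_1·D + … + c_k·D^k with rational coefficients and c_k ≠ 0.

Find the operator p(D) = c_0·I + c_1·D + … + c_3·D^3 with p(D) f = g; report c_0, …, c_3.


D^0 f = (3/2)x^3 + 2x^2 - (4/3)x + 4
D^1 f = (9/2)x^2 + 4x - 4/3
D^2 f = 9x + 4
D^3 f = 9
matching coefficients of g against c_0 f + c_1 Df + … from the top degree down determines the c_i
solution: c_0 = -2, c_1 = -2, c_2 = 2, c_3 = -3

p(D) = -2·I − 2·D + 2·D^2 − 3·D^3, i.e. c_0 = -2, c_1 = -2, c_2 = 2, c_3 = -3


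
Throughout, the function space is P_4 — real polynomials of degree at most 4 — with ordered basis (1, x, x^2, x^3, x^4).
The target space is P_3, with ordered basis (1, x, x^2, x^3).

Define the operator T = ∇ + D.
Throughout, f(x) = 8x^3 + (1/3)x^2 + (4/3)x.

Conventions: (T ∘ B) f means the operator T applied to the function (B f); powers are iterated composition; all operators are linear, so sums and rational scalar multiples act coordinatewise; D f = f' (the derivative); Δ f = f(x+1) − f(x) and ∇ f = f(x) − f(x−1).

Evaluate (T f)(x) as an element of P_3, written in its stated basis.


∇ f = 24x^2 - (70/3)x + 9
D f = 24x^2 + (2/3)x + 4/3
(∇ + D) f = 48x^2 - (68/3)x + 31/3

the result is g(x) = 48x^2 - (68/3)x + 31/3


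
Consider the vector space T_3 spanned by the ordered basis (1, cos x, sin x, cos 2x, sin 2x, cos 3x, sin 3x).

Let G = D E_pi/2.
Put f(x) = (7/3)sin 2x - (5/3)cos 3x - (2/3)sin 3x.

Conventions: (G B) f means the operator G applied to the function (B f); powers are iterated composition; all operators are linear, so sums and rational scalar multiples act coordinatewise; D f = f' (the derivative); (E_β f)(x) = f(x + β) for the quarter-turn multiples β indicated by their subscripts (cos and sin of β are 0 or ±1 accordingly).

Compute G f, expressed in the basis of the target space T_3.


E_pi/2 f = -(7/3)sin 2x + (2/3)cos 3x - (5/3)sin 3x
D E_pi/2 f = -(14/3)cos 2x - 5cos 3x - 2sin 3x

g(x) = -(14/3)cos 2x - 5cos 3x - 2sin 3x


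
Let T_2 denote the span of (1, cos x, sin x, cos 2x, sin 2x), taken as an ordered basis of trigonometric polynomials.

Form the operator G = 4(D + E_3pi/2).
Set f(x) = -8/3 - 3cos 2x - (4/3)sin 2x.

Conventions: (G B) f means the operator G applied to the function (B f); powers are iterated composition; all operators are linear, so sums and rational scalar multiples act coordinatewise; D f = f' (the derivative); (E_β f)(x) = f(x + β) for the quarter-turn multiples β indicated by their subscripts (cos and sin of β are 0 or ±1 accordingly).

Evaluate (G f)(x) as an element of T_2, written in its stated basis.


g(x) = -32/3 + (4/3)cos 2x + (88/3)sin 2x

D f = -(8/3)cos 2x + 6sin 2x
E_3pi/2 f = -8/3 + 3cos 2x + (4/3)sin 2x
(D + E_3pi/2) f = -8/3 + (1/3)cos 2x + (22/3)sin 2x
(4(D + E_3pi/2)) f = -32/3 + (4/3)cos 2x + (88/3)sin 2x


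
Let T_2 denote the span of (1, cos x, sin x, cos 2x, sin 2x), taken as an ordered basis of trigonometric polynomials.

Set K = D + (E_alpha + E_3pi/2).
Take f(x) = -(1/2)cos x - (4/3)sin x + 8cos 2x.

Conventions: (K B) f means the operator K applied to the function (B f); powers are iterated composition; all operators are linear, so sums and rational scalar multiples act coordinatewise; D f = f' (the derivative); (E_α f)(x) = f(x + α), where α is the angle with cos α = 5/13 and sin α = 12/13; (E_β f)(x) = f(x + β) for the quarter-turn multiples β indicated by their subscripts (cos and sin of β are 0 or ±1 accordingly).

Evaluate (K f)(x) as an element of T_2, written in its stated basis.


D f = -(4/3)cos x + (1/2)sin x - 16sin 2x
E_alpha f = -(37/26)cos x - (2/39)sin x - (952/169)cos 2x - (960/169)sin 2x
E_3pi/2 f = (4/3)cos x - (1/2)sin x - 8cos 2x
(E_alpha + E_3pi/2) f = -(7/78)cos x - (43/78)sin x - (2304/169)cos 2x - (960/169)sin 2x
(D + (E_alpha + E_3pi/2)) f = -(37/26)cos x - (2/39)sin x - (2304/169)cos 2x - (3664/169)sin 2x

g(x) = -(37/26)cos x - (2/39)sin x - (2304/169)cos 2x - (3664/169)sin 2x


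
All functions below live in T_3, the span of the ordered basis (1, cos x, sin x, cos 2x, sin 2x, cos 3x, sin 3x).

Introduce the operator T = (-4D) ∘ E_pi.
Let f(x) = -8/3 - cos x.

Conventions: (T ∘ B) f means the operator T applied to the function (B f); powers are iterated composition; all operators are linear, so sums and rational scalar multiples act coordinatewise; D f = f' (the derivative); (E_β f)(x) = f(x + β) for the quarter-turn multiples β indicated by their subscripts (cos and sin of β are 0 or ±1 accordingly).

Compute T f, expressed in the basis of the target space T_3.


the image equals g(x) = 4sin x

E_pi f = -8/3 + cos x
D E_pi f = -sin x
(-4D) E_pi f = 4sin x


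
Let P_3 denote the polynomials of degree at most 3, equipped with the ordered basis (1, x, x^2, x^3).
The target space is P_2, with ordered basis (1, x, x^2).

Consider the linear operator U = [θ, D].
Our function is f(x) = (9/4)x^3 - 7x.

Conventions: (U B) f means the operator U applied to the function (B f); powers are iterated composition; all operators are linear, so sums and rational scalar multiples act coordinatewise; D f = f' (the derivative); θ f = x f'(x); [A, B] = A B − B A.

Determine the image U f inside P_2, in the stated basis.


the result is g(x) = -(27/4)x^2 + 7

D f = (27/4)x^2 - 7
θ D f = (27/2)x^2
θ f = (27/4)x^3 - 7x
D θ f = (81/4)x^2 - 7
[θ, D] f = -(27/4)x^2 + 7


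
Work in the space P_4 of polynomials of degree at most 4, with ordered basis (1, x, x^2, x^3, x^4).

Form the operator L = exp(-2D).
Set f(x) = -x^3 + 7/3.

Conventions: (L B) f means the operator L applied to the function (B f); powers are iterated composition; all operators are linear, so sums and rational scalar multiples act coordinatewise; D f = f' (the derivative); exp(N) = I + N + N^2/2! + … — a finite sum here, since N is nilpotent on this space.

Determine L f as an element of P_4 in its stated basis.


the image equals g(x) = -x^3 + 6x^2 - 12x + 31/3

order-1 term: 6x^2
order-2 term: -12x
order-3 term: 8
the series for exp(-2D) f terminates at order 3
exp(-2D) f = -x^3 + 6x^2 - 12x + 31/3


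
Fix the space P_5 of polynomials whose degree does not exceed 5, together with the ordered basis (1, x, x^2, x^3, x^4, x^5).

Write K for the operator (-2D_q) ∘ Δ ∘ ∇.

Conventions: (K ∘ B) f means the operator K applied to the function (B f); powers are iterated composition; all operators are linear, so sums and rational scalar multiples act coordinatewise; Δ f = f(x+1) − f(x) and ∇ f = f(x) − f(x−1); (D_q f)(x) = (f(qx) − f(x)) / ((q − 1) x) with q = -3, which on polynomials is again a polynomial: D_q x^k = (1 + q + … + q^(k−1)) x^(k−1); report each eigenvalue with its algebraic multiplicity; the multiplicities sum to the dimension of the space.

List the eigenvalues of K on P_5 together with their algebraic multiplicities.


λ = 0 (multiplicity 6)

image of 1: 0
image of x: 0
image of x^2: 0
image of x^3: -12
image of x^4: 48x
image of x^5: -280x^2 - 20
the matrix is upper triangular; its diagonal is (0, 0, 0, 0, 0, 0)
for a triangular matrix the eigenvalues are the diagonal entries, with algebraic multiplicity their repetition count


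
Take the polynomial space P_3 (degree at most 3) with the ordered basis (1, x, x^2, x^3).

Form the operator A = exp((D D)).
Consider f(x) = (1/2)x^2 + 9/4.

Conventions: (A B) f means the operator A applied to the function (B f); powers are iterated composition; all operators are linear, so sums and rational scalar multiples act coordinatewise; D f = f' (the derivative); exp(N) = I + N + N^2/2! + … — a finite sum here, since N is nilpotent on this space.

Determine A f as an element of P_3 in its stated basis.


order-1 term: 1
the series for exp((D D)) f terminates at order 1
exp((D D)) f = (1/2)x^2 + 13/4

g(x) = (1/2)x^2 + 13/4


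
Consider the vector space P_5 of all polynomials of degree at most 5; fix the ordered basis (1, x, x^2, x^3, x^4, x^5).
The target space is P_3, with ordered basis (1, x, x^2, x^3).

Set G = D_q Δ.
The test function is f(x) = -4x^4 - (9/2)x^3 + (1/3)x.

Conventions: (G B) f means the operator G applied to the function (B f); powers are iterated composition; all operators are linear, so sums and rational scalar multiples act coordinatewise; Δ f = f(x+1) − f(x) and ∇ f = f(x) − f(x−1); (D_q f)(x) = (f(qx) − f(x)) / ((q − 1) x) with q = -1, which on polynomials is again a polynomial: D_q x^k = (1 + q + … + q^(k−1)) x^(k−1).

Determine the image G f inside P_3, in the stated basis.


the result is g(x) = -16x^2 - 59/2

Δ f = -16x^3 - (75/2)x^2 - (59/2)x - 49/6
D_q Δ f = -16x^2 - 59/2


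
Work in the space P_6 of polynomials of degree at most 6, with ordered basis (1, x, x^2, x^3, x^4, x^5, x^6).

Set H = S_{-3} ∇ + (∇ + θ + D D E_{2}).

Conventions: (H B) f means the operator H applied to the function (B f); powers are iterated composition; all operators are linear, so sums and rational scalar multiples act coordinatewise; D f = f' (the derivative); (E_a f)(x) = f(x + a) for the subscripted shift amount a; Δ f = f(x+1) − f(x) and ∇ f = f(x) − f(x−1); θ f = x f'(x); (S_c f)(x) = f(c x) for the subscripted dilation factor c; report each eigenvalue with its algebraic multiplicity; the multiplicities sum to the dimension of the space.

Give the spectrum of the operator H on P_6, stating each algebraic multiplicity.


λ = 0 (multiplicity 1), λ = 1 (multiplicity 1), λ = 2 (multiplicity 1), λ = 3 (multiplicity 1), λ = 4 (multiplicity 1), λ = 5 (multiplicity 1), λ = 6 (multiplicity 1)

image of 1: 0
image of x: x + 2
image of x^2: 2x^2 - 4x
image of x^3: 3x^3 + 30x^2 + 12x + 14
image of x^4: 4x^4 - 104x^3 - 48x^2 + 40x + 46
image of x^5: 5x^5 + 410x^4 + 280x^3 + 220x^2 + 250x + 162
image of x^6: 6x^6 - 1452x^5 - 1200x^4 - 280x^3 + 570x^2 + 948x + 478
the matrix is upper triangular; its diagonal is (0, 1, 2, 3, 4, 5, 6)
for a triangular matrix the eigenvalues are the diagonal entries, with algebraic multiplicity their repetition count
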